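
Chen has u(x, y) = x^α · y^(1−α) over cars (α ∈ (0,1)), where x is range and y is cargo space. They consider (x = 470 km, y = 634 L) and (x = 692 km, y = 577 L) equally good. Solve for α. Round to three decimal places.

The Cobb–Douglas utilities coincide, so 470^α·634^(1−α) = 692^α·577^(1−α).
Taking logs: α·ln 470 + (1−α)·ln 634 = α·ln 692 + (1−α)·ln 577, i.e. α·-0.386853 = (1−α)·-0.094207.
Thus α·(-0.481060) = -0.094207, so α = -0.094207/-0.481060 ≈ 0.196.

α ≈ 0.196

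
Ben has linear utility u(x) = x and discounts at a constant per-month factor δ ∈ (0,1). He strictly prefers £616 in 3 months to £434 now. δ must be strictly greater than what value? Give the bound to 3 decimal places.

δ > 0.890

Under u(x) = x this choice says 434 < δ^3·616.
So δ^3 > 434/616 = 0.70455; taking the cube root of both positive sides preserves the inequality.
δ > (434/616)^(1/3) ≈ 0.890.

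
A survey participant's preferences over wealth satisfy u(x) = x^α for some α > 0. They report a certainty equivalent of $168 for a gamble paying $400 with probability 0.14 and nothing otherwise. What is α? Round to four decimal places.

α ≈ 2.2664

EU(lottery) = 0.14·400^α + 0.86·0 = 0.14·400^α.
Setting u(168) equal to that: 168^α = 0.14·400^α ⇒ (168/400)^α = 0.14.
Taking logs: α·ln(168/400) = ln(0.14), so α = -1.9661129 / -0.8675006 ≈ 2.2664.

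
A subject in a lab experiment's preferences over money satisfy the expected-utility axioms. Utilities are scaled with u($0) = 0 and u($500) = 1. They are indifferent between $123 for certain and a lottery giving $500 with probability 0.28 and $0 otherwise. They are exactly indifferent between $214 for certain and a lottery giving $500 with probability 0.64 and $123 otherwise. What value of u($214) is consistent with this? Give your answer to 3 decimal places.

0.741

The first gamble pins u($123): it must equal 0.28·1 + 0.72·0 = 0.28.
The second indifference gives u($214) = 0.64·u($500) + 0.36·u($123) = 0.64·1.00 + 0.36·0.28 = 0.7408.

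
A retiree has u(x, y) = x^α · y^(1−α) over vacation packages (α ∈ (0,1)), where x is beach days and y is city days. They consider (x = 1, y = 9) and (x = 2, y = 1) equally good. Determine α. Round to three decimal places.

α ≈ 0.760

Indifference: 1^α · 9^(1−α) = 2^α · 1^(1−α).
Taking logs: α·ln 1 + (1−α)·ln 9 = α·ln 2 + (1−α)·ln 1, i.e. α·-0.693147 = (1−α)·-2.197225.
With A = -0.693147 and B = -2.197225: α·A = (1−α)·B, so α = B/(A+B) = -2.197225/-2.890372 ≈ 0.760.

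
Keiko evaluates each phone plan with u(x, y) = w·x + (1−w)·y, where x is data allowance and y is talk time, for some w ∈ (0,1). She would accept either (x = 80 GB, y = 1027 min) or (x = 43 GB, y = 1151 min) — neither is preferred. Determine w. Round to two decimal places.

Equating utilities: w·80 + (1−w)·1027 = w·43 + (1−w)·1151.
Rearranging, 37·w − 124·(1−w) = 0.
Hence w = 124/(37+124) = 124/161 = 0.77.

w = 0.77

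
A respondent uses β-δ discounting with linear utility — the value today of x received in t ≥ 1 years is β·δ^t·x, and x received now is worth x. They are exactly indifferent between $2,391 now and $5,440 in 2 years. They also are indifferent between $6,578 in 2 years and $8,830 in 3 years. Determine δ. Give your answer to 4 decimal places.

Both payoffs in the second observation are in the future, so β drops out: δ^2·6578 = δ^3·8830 ⇒ δ = 6578/8830 = 0.74496.

δ ≈ 0.7450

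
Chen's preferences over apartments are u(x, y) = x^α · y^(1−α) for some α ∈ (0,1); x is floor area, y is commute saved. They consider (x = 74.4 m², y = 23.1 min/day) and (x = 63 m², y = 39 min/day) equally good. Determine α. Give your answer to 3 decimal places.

The Cobb–Douglas utilities coincide, so 74.4^α·23.1^(1−α) = 63^α·39^(1−α).
(74.4/63)^α = (39/23.1)^(1−α); take logs: α·ln(74.4/63) = (1−α)·ln(39/23.1), i.e. α·0.166321 = (1−α)·0.523729.
So α/(1−α) = (0.523729)/(0.166321) = 3.148905, and α = 3.148905/4.148905 ≈ 0.759.

α ≈ 0.759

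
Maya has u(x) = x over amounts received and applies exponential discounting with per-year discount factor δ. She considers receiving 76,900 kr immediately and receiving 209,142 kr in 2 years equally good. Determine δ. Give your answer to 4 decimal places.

Equating discounted utilities: u(76900) = δ^2·u(209142) ⇒ δ^2 = u(76900)/u(209142).
With u(x) = x: δ^2 = 76900/209142 = 0.36769.
Taking the square root: δ = 0.36769^(1/2) ≈ 0.6064.

δ ≈ 0.6064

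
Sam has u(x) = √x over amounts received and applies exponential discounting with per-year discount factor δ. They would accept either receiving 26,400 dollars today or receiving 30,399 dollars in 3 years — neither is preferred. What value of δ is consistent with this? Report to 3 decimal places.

Equating discounted utilities: u(26400) = δ^3·u(30399) ⇒ δ^3 = u(26400)/u(30399).
With u(x) = √x: δ^3 = √26400/√30399 = √(26400/30399) = 0.93191.
So δ = 0.93191^(1/3) ≈ 0.977.

δ ≈ 0.977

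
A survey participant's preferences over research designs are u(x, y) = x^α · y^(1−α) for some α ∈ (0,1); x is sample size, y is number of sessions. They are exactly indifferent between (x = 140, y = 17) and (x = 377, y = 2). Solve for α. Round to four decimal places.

Indifference: 140^α · 17^(1−α) = 377^α · 2^(1−α).
(140/377)^α = (2/17)^(1−α); take logs: α·ln(140/377) = (1−α)·ln(2/17), i.e. α·-0.9906028 = (1−α)·-2.1400662.
With A = -0.9906028 and B = -2.1400662: α·A = (1−α)·B, so α = B/(A+B) = -2.1400662/-3.1306690 ≈ 0.6836.

α ≈ 0.6836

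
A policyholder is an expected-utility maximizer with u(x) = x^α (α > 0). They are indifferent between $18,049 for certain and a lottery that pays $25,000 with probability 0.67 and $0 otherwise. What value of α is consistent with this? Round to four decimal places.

EU(lottery) = 0.67·25000^α + 0.33·0 = 0.67·25000^α.
Equating: 18049^α = 0.67·25000^α, i.e. 0.7220^α = 0.67.
α = ln(0.67) / ln(18049/25000) = -0.4004776/-0.3257855 ≈ 1.2293.

α ≈ 1.2293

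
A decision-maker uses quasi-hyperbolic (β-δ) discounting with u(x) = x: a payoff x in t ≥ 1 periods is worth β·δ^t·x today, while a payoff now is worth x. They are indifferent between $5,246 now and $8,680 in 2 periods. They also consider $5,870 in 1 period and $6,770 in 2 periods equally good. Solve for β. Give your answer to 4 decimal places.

Both payoffs in the second observation are in the future, so β drops out: δ^1·5870 = δ^2·6770 ⇒ δ = 5870/6770 = 0.86706.
Now use the now-vs-future pair: 5246 = β·δ^2·8680 gives β = 5246/(0.75179·8680) ≈ 0.8039.

β ≈ 0.8039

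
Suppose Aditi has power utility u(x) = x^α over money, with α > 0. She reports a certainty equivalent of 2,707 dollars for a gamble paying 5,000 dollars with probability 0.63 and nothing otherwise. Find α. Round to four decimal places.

Since u(0) = 0, the lottery's EU is 0.63·5000^α.
Equating: 2707^α = 0.63·5000^α, i.e. 0.5414^α = 0.63.
Take logs: α = ln 0.63 / ln(2707/5000) ≈ 0.752995.

α ≈ 0.7530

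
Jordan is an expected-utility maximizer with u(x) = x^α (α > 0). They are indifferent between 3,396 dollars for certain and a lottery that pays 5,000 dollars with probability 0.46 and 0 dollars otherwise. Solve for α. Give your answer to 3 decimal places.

EU(lottery) = 0.46·5000^α + 0.54·0 = 0.46·5000^α.
Equating: 3396^α = 0.46·5000^α, i.e. 0.6792^α = 0.46.
Taking logs: α·ln(3396/5000) = ln(0.46), so α = -0.776529 / -0.386840 ≈ 2.007.

α ≈ 2.007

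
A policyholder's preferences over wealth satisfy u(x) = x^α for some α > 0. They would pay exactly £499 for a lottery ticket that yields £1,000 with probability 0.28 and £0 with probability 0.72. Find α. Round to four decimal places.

α ≈ 1.8312

Since u(0) = 0, the lottery's EU is 0.28·1000^α.
Setting u(499) equal to that: 499^α = 0.28·1000^α ⇒ (499/1000)^α = 0.28.
α = ln(0.28) / ln(499/1000) = -1.2729657/-0.6951492 ≈ 1.8312.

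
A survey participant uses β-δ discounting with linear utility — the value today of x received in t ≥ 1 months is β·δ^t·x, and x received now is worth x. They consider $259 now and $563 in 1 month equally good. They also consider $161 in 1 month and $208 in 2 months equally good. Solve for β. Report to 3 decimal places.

β ≈ 0.594

The second indifference involves only future payoffs, so β cancels: β·δ^1·161 = β·δ^2·208, giving δ = 161/208 = 0.77404.
The first indifference: 259 = β·δ·563, so β = 259/(δ·563) = 259/(0.77404·563) ≈ 0.594.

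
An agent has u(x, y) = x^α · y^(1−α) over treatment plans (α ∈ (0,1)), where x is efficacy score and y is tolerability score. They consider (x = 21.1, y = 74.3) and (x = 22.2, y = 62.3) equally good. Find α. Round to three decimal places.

Indifference: 21.1^α · 74.3^(1−α) = 22.2^α · 62.3^(1−α).
Taking logs: α·ln 21.1 + (1−α)·ln 74.3 = α·ln 22.2 + (1−α)·ln 62.3, i.e. α·-0.050819 = (1−α)·-0.176150.
Thus α·(-0.226969) = -0.176150, so α = -0.176150/-0.226969 ≈ 0.776.

α ≈ 0.776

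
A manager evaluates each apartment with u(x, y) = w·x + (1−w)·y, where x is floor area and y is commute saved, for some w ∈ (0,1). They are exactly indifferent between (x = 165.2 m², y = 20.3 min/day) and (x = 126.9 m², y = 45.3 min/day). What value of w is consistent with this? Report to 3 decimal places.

w = 0.395

Indifference: w·165.2 + (1−w)·20.3 = w·126.9 + (1−w)·45.3.
Collecting terms: w·38.3 = (1−w)·25.
The marginal rate of substitution is 25/38.3, so w = 25/(38.3+25) = 0.395.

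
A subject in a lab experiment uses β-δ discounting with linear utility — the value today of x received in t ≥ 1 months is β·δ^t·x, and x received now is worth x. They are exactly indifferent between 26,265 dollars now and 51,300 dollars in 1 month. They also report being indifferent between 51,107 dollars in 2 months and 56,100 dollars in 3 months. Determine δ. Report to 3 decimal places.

The second indifference involves only future payoffs, so β cancels: β·δ^2·51107 = β·δ^3·56100, giving δ = 51107/56100 = 0.91100.

δ ≈ 0.911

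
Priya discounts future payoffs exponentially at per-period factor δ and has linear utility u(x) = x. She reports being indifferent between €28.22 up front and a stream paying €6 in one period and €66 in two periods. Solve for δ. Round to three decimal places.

Equating present values: 28.22 = 6δ + 66δ².
That is, 66δ² + 6δ − 28.22 = 0, a quadratic in δ.
δ = (−6 + √(6² + 4·66·28.22)) / (2·66) = (−6 + √7486.08) / 132 ≈ 0.610.

δ ≈ 0.610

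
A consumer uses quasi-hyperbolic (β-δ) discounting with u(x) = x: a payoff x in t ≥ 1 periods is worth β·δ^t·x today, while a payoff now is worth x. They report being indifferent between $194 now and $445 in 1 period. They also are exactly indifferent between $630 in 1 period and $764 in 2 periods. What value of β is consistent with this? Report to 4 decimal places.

The second indifference involves only future payoffs, so β cancels: β·δ^1·630 = β·δ^2·764, giving δ = 630/764 = 0.82461.
Now use the now-vs-future pair: 194 = β·δ·445 gives β = 194/(0.82461·445) ≈ 0.5287.

β ≈ 0.5287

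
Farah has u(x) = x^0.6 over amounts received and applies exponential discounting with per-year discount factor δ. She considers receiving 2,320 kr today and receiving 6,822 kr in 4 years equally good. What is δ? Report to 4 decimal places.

Indifference means u(2320) = δ^4 · u(6822), so δ^4 = u(2320)/u(6822).
With u(x) = x^0.6: δ^4 = 2320^0.6/6822^0.6 = (2320/6822)^0.6 = 0.52354.
Taking the 4th root: δ = 0.52354^(1/4) ≈ 0.8506.

δ ≈ 0.8506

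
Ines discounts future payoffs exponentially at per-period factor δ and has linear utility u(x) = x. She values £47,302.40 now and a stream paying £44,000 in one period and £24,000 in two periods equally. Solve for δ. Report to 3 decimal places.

δ ≈ 0.760

Equating present values: 47302.40 = 44000δ + 24000δ².
Rearranged: 24000δ² + 44000δ − 47302.40 = 0.
δ = (−44000 + √(44000² + 4·24000·47302.40)) / (2·24000) = (−44000 + √6477030400.00) / 48000 ≈ 0.760.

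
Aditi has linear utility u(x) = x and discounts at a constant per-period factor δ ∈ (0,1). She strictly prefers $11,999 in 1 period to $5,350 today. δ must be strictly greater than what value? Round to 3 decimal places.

Comparing present values: 5350 < δ·11999.
So δ > 5350/11999 = 0.44587.

δ > 0.446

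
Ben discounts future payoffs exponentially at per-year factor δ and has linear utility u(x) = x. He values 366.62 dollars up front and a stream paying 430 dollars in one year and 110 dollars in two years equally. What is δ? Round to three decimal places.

The stream is worth 430δ + 110δ² today, so 430δ + 110δ² = 366.62.
Rearranged: 110δ² + 430δ − 366.62 = 0.
δ = (−430 + √(430² + 4·110·366.62)) / (2·110) = (−430 + √346212.80) / 220 ≈ 0.720.

δ ≈ 0.720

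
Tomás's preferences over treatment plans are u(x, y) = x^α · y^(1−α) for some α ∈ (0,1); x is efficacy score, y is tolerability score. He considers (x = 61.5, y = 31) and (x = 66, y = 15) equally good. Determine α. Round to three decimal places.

The Cobb–Douglas utilities coincide, so 61.5^α·31^(1−α) = 66^α·15^(1−α).
(61.5/66)^α = (15/31)^(1−α); take logs: α·ln(61.5/66) = (1−α)·ln(15/31), i.e. α·-0.070618 = (1−α)·-0.725937.
Thus α·(-0.796555) = -0.725937, so α = -0.725937/-0.796555 ≈ 0.911.

α ≈ 0.911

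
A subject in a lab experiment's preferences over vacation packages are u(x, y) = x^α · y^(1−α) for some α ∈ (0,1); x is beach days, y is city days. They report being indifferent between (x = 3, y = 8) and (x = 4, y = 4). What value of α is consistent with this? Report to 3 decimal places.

Set the two utilities equal: 3^α·8^(1−α) = 4^α·4^(1−α).
(3/4)^α = (4/8)^(1−α); take logs: α·ln(3/4) = (1−α)·ln(4/8), i.e. α·-0.287682 = (1−α)·-0.693147.
With A = -0.287682 and B = -0.693147: α·A = (1−α)·B, so α = B/(A+B) = -0.693147/-0.980829 ≈ 0.707.

α ≈ 0.707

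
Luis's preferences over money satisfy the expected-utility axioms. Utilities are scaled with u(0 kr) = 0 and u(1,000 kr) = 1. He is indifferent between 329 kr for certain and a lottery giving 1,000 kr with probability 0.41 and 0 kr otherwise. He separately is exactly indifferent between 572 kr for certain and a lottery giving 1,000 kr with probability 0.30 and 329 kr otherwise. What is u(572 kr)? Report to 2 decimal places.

From the first indifference, u(329 kr) = 0.41·u(1,000 kr) + 0.59·u(0 kr) = 0.41·1 + 0.59·0 = 0.41.
The second indifference gives u(572 kr) = 0.30·u(1,000 kr) + 0.70·u(329 kr) = 0.30·1.00 + 0.70·0.41 = 0.5870.

0.59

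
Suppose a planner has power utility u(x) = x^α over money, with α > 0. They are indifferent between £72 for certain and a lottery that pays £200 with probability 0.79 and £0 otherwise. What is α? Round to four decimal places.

EU(lottery) = 0.79·200^α + 0.21·0 = 0.79·200^α.
Indifference: 72^α = 0.79·200^α, so (72/200)^α = 0.79.
α = ln(0.79) / ln(72/200) = -0.2357223/-1.0216512 ≈ 0.2307.

α ≈ 0.2307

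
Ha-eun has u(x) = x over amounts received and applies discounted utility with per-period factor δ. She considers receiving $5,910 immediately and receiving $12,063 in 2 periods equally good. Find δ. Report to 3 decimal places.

Indifference means u(5910) = δ^2 · u(12063), so δ^2 = u(5910)/u(12063).
With u(x) = x: δ^2 = 5910/12063 = 0.48993.
Taking the square root: δ = 0.48993^(1/2) ≈ 0.700.

δ ≈ 0.700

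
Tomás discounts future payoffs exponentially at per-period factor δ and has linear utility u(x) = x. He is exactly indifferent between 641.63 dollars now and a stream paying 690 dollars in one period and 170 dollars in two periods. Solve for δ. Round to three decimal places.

The stream is worth 690δ + 170δ² today, so 690δ + 170δ² = 641.63.
Rearranged: 170δ² + 690δ − 641.63 = 0.
The positive root is δ = [−690 + √(690² + 4·170·641.63)] / (2·170) = (−690 + 955.201)/340 ≈ 0.780.

δ ≈ 0.780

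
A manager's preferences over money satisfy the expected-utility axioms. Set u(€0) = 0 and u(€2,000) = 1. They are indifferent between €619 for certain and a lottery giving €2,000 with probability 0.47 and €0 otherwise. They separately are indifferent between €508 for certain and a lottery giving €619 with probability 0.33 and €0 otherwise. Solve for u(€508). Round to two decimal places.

First, u(€619) = 0.47·u(€2,000) + 0.53·u(€0) = 0.47.
The second indifference gives u(€508) = 0.33·u(€619) + 0.67·u(€0) = 0.33·0.47 + 0.67·0.00 = 0.1551.

0.16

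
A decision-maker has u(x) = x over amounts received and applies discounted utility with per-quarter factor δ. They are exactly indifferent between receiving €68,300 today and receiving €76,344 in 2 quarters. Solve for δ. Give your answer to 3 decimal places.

δ ≈ 0.946

The payoff in 2 quarters is discounted by δ^2, so u(68300) = δ^2·u(76344) and δ^2 = u(68300)/u(76344).
With u(x) = x: δ^2 = 68300/76344 = 0.89463.
Hence δ = (0.89463)^(1/2) = 0.94585.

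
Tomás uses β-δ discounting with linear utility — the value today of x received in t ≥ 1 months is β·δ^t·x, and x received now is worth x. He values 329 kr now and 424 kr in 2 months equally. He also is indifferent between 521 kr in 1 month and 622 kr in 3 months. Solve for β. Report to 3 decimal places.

β ≈ 0.926

Both payoffs in the second observation are in the future, so β drops out: δ^1·521 = δ^3·622 ⇒ δ^2 = 521/622 = 0.83762, so δ = 0.91522.
Substituting δ into 329 = β·δ^2·424: β = 329/(355.151) ≈ 0.926.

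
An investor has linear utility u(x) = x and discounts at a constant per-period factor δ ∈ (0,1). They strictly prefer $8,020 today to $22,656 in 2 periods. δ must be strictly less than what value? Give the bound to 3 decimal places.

δ < 0.595

The preference means 8020 > δ^2·22656.
Dividing by 22656: δ^2 < 0.35399. Both sides are positive, so the square root keeps the direction.
δ < 0.35399^(1/2) = 0.595.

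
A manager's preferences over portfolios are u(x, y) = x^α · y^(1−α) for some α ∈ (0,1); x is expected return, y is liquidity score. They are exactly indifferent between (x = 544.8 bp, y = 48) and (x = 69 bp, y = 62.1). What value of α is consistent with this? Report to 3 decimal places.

α ≈ 0.111

The Cobb–Douglas utilities coincide, so 544.8^α·48^(1−α) = 69^α·62.1^(1−α).
Taking logs: α·ln 544.8 + (1−α)·ln 48 = α·ln 69 + (1−α)·ln 62.1, i.e. α·2.066312 = (1−α)·0.257545.
Thus α·(2.323857) = 0.257545, so α = 0.257545/2.323857 ≈ 0.111.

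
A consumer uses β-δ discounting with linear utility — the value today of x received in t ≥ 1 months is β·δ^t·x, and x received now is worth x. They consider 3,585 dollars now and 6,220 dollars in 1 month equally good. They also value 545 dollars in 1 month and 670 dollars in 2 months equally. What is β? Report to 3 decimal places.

From the later pair, β·δ^1·545 = β·δ^2·670; dividing through, δ = 545/670 = 0.81343.
The first indifference: 3585 = β·δ·6220, so β = 3585/(δ·6220) = 3585/(0.81343·6220) ≈ 0.709.

β ≈ 0.709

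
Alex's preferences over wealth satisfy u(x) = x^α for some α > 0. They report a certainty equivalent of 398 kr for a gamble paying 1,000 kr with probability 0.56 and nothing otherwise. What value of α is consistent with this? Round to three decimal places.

α ≈ 0.629

Since u(0) = 0, the lottery's EU is 0.56·1000^α.
Equating: 398^α = 0.56·1000^α, i.e. 0.3980^α = 0.56.
α = ln(0.56) / ln(398/1000) = -0.579818/-0.921303 ≈ 0.629.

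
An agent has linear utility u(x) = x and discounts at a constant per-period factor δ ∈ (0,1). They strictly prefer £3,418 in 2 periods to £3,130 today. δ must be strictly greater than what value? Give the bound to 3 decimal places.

δ > 0.957

Comparing present values: 3130 < δ^2·3418.
Hence δ^2 > 3130/3418 = 0.91574, and x ↦ x^(1/2) is increasing on (0,∞).
δ > (3130/3418)^(1/2) ≈ 0.957.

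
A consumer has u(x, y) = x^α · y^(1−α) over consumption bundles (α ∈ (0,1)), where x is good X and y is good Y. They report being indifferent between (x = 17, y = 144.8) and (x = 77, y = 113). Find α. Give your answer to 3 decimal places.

α ≈ 0.141

The Cobb–Douglas utilities coincide, so 17^α·144.8^(1−α) = 77^α·113^(1−α).
Rearrange to (17/77)^α = (113/144.8)^(1−α) and take logs: α·-1.510592 = (1−α)·-0.247966.
So α/(1−α) = (-0.247966)/(-1.510592) = 0.164152, and α = 0.164152/1.164152 ≈ 0.141.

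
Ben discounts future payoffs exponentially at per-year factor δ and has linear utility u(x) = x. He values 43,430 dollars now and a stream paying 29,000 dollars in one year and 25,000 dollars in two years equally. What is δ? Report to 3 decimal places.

The stream is worth 29000δ + 25000δ² today, so 29000δ + 25000δ² = 43430.
Rearranged: 25000δ² + 29000δ − 43430 = 0.
By the quadratic formula (taking the positive root), δ = (−29000 + √5184000000.00) / 50000 ≈ 0.860.

δ ≈ 0.860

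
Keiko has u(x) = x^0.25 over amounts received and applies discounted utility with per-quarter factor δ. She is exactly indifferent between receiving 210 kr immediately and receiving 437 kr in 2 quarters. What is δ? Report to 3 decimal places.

δ ≈ 0.912

Indifference means u(210) = δ^2 · u(437), so δ^2 = u(210)/u(437).
With u(x) = x^0.25: δ^2 = 210^0.25/437^0.25 = (210/437)^0.25 = 0.83260.
So δ = 0.83260^(1/2) ≈ 0.912.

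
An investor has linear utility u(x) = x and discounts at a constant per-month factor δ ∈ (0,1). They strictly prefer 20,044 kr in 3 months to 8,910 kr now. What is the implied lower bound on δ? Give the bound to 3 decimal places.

Under u(x) = x this choice says 8910 < δ^3·20044.
Dividing by 20044: δ^3 > 0.44452. Both sides are positive, so the cube root keeps the direction.
δ > (8910/20044)^(1/3) ≈ 0.763.

δ > 0.763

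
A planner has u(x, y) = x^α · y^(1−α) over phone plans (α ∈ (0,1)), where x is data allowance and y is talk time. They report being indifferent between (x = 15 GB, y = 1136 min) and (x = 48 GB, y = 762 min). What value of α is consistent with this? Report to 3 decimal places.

α ≈ 0.256

Set the two utilities equal: 15^α·1136^(1−α) = 48^α·762^(1−α).
Rearrange to (15/48)^α = (762/1136)^(1−α) and take logs: α·-1.163151 = (1−α)·-0.399322.
Thus α·(-1.562473) = -0.399322, so α = -0.399322/-1.562473 ≈ 0.256.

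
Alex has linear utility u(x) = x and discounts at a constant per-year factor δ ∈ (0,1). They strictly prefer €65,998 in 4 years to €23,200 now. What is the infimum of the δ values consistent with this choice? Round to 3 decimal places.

Under u(x) = x this choice says 23200 < δ^4·65998.
So δ^4 > 23200/65998 = 0.35153; taking the 4th root of both positive sides preserves the inequality.
δ > 0.35153^(1/4) = 0.770.

δ > 0.770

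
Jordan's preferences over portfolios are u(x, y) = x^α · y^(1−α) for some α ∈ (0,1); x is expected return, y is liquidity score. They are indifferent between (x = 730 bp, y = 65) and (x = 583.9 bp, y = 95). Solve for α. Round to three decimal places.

Indifference: 730^α · 65^(1−α) = 583.9^α · 95^(1−α).
Taking logs: α·ln 730 + (1−α)·ln 65 = α·ln 583.9 + (1−α)·ln 95, i.e. α·0.223315 = (1−α)·0.379490.
So α/(1−α) = (0.379490)/(0.223315) = 1.699348, and α = 1.699348/2.699348 ≈ 0.630.

α ≈ 0.630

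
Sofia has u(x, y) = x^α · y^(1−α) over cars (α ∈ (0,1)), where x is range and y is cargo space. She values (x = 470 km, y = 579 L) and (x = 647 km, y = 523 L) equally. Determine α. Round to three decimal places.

α ≈ 0.241

The Cobb–Douglas utilities coincide, so 470^α·579^(1−α) = 647^α·523^(1−α).
(470/647)^α = (523/579)^(1−α); take logs: α·ln(470/647) = (1−α)·ln(523/579), i.e. α·-0.319614 = (1−α)·-0.101721.
So α/(1−α) = (-0.101721)/(-0.319614) = 0.318262, and α = 0.318262/1.318262 ≈ 0.241.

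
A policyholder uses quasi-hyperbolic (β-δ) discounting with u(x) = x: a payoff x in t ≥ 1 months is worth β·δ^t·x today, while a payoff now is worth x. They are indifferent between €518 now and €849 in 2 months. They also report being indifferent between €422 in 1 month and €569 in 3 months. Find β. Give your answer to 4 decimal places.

From the later pair, β·δ^1·422 = β·δ^3·569; dividing through, δ^2 = 422/569 = 0.74165, so δ = 0.86119.
Substituting δ into 518 = β·δ^2·849: β = 518/(629.663) ≈ 0.8227.

β ≈ 0.8227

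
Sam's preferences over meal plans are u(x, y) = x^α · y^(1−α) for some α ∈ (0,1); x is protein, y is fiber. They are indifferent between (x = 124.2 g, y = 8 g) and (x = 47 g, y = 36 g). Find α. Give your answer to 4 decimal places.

Indifference: 124.2^α · 8^(1−α) = 47^α · 36^(1−α).
Rearrange to (124.2/47)^α = (36/8)^(1−α) and take logs: α·0.9717456 = (1−α)·1.5040774.
Thus α·(2.4758230) = 1.5040774, so α = 1.5040774/2.4758230 ≈ 0.6075.

α ≈ 0.6075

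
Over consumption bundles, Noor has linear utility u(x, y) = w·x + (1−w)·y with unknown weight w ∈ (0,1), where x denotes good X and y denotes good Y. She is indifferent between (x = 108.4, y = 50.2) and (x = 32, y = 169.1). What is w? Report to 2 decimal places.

w = 0.61

Indifference: w·108.4 + (1−w)·50.2 = w·32 + (1−w)·169.1.
Rearranging, 76.4·w − 118.9·(1−w) = 0.
So w/(1−w) = 118.9/76.4 = 1.5563, giving w = 118.9/(76.4+118.9) = 0.61.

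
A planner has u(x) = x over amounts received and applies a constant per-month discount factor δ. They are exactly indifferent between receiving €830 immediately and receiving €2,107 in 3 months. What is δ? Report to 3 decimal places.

δ ≈ 0.733

The payoff in 3 months is discounted by δ^3, so u(830) = δ^3·u(2107) and δ^3 = u(830)/u(2107).
With u(x) = x: δ^3 = 830/2107 = 0.39393.
So δ = 0.39393^(1/3) ≈ 0.733.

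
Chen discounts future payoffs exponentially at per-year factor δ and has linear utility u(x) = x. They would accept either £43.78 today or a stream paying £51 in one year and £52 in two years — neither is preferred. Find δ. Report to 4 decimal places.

δ ≈ 0.5500

Equating present values: 43.78 = 51δ + 52δ².
Rearranged: 52δ² + 51δ − 43.78 = 0.
By the quadratic formula (taking the positive root), δ = (−51 + √11707.24) / 104 ≈ 0.5500.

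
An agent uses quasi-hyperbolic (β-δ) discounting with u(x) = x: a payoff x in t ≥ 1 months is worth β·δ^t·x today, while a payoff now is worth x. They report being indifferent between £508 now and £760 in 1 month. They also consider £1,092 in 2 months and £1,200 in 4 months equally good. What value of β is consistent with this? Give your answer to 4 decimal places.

β ≈ 0.7007

The second indifference involves only future payoffs, so β cancels: β·δ^2·1092 = β·δ^4·1200, giving δ^2 = 1092/1200 = 0.91000, so δ = 0.95394.
The first indifference: 508 = β·δ·760, so β = 508/(δ·760) = 508/(0.95394·760) ≈ 0.7007.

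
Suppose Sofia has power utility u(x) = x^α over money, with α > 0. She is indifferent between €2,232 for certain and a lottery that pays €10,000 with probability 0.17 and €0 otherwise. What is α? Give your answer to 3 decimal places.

Since u(0) = 0, the lottery's EU is 0.17·10000^α.
Indifference: 2232^α = 0.17·10000^α, so (2232/10000)^α = 0.17.
Take logs: α = ln 0.17 / ln(2232/10000) ≈ 1.18155.

α ≈ 1.182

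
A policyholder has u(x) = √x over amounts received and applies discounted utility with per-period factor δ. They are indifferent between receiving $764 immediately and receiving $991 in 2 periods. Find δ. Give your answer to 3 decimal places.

Indifference means u(764) = δ^2 · u(991), so δ^2 = u(764)/u(991).
Since u(x) = √x, δ^2 = √(764/991) = 0.87803.
Taking the square root: δ = 0.87803^(1/2) ≈ 0.937.

δ ≈ 0.937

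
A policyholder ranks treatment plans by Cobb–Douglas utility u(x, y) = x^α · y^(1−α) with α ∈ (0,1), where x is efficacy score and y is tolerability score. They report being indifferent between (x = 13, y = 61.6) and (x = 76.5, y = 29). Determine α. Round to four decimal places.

α ≈ 0.2983

Indifference: 13^α · 61.6^(1−α) = 76.5^α · 29^(1−α).
Rearrange to (13/76.5)^α = (29/61.6)^(1−α) and take logs: α·-1.7723414 = (1−α)·-0.7533660.
With A = -1.7723414 and B = -0.7533660: α·A = (1−α)·B, so α = B/(A+B) = -0.7533660/-2.5257074 ≈ 0.2983.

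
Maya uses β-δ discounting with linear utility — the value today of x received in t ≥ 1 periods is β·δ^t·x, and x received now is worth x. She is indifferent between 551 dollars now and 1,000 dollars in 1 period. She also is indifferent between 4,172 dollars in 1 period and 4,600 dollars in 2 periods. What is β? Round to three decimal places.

Both payoffs in the second observation are in the future, so β drops out: δ^1·4172 = δ^2·4600 ⇒ δ = 4172/4600 = 0.90696.
Now use the now-vs-future pair: 551 = β·δ·1000 gives β = 551/(0.90696·1000) ≈ 0.608.

β ≈ 0.608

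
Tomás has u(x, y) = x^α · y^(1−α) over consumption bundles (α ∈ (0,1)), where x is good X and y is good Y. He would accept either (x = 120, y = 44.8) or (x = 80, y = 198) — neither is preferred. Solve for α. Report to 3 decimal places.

α ≈ 0.786

Indifference: 120^α · 44.8^(1−α) = 80^α · 198^(1−α).
Taking logs: α·ln 120 + (1−α)·ln 44.8 = α·ln 80 + (1−α)·ln 198, i.e. α·0.405465 = (1−α)·1.486059.
With A = 0.405465 and B = 1.486059: α·A = (1−α)·B, so α = B/(A+B) = 1.486059/1.891524 ≈ 0.786.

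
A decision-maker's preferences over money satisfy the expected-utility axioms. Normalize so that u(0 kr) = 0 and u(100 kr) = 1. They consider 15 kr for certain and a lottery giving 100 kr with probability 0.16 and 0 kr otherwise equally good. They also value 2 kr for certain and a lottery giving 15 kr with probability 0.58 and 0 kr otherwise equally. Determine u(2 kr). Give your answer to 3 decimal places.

The first gamble pins u(15 kr): it must equal 0.16·1 + 0.84·0 = 0.16.
Then u(2 kr) = 0.58·u(15 kr) + 0.42·u(0 kr) = 0.58·0.16 + 0.42·0.00 = 0.0928.

0.093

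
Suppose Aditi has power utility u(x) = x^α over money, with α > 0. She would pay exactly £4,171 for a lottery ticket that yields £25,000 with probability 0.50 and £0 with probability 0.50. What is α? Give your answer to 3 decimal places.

The lottery's expected utility is 0.50·u(25000) + 0.50·u(0) = 0.50·25000^α (since u(0) = 0 for α > 0).
Indifference: 4171^α = 0.50·25000^α, so (4171/25000)^α = 0.50.
α = ln(0.50) / ln(4171/25000) = -0.693147/-1.790720 ≈ 0.387.

α ≈ 0.387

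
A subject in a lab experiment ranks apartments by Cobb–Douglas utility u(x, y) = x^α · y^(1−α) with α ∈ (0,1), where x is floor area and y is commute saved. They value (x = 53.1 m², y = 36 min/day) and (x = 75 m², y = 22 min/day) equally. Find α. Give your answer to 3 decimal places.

The Cobb–Douglas utilities coincide, so 53.1^α·36^(1−α) = 75^α·22^(1−α).
(53.1/75)^α = (22/36)^(1−α); take logs: α·ln(53.1/75) = (1−α)·ln(22/36), i.e. α·-0.345311 = (1−α)·-0.492476.
Thus α·(-0.837787) = -0.492476, so α = -0.492476/-0.837787 ≈ 0.588.

α ≈ 0.588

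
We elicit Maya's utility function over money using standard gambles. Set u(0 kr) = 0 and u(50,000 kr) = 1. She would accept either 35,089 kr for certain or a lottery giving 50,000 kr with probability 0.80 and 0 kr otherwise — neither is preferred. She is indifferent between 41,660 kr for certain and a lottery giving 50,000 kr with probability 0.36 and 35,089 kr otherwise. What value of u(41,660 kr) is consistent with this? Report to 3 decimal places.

First, u(35,089 kr) = 0.80·u(50,000 kr) + 0.20·u(0 kr) = 0.80.
Then u(41,660 kr) = 0.36·u(50,000 kr) + 0.64·u(35,089 kr) = 0.36·1.00 + 0.64·0.80 = 0.8720.

0.872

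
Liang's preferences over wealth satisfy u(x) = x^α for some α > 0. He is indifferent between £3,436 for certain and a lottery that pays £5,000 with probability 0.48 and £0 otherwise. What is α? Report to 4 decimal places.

The lottery's expected utility is 0.48·u(5000) + 0.52·u(0) = 0.48·5000^α (since u(0) = 0 for α > 0).
Indifference: 3436^α = 0.48·5000^α, so (3436/5000)^α = 0.48.
α = ln(0.48) / ln(3436/5000) = -0.7339692/-0.3751299 ≈ 1.9566.

α ≈ 1.9566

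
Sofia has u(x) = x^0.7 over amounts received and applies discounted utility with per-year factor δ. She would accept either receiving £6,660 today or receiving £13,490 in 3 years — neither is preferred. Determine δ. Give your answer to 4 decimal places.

δ ≈ 0.8482

The payoff in 3 years is discounted by δ^3, so u(6660) = δ^3·u(13490) and δ^3 = u(6660)/u(13490).
Since u(x) = x^0.7, δ^3 = (6660/13490)^0.7 = 0.49370^0.7 = 0.61013.
So δ = 0.61013^(1/3) ≈ 0.8482.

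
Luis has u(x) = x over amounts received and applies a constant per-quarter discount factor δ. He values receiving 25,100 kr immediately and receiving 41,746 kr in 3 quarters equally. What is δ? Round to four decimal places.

δ ≈ 0.8440

The payoff in 3 quarters is discounted by δ^3, so u(25100) = δ^3·u(41746) and δ^3 = u(25100)/u(41746).
With u(x) = x: δ^3 = 25100/41746 = 0.60126.
So δ = 0.60126^(1/3) ≈ 0.8440.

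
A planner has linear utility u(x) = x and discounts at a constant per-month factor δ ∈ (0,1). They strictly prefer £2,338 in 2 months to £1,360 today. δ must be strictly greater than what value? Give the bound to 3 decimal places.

δ > 0.763

The preference means 1360 < δ^2·2338.
Hence δ^2 > 1360/2338 = 0.58169, and x ↦ x^(1/2) is increasing on (0,∞).
δ > 0.58169^(1/2) = 0.763.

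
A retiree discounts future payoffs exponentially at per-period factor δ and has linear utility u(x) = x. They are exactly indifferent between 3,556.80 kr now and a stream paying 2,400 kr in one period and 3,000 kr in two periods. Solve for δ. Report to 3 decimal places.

δ ≈ 0.760

Equating present values: 3556.80 = 2400δ + 3000δ².
So 3000δ² + 2400δ − 3556.80 = 0.
The positive root is δ = [−2400 + √(2400² + 4·3000·3556.80)] / (2·3000) = (−2400 + 6960.000)/6000 ≈ 0.760.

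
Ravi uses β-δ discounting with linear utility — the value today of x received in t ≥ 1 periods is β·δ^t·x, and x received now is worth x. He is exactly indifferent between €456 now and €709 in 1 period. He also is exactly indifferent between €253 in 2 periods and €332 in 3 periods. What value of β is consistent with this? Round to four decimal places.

Both payoffs in the second observation are in the future, so β drops out: δ^2·253 = δ^3·332 ⇒ δ = 253/332 = 0.76205.
Now use the now-vs-future pair: 456 = β·δ·709 gives β = 456/(0.76205·709) ≈ 0.8440.

β ≈ 0.8440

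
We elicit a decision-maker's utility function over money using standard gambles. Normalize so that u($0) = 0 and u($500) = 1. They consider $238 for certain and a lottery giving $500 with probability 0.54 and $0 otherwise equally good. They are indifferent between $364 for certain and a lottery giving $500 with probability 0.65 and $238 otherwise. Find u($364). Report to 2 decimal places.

From the first indifference, u($238) = 0.54·u($500) + 0.46·u($0) = 0.54·1 + 0.46·0 = 0.54.
Chaining: u($364) = 0.65·1.00 + 0.35·0.54 = 0.8390.

0.84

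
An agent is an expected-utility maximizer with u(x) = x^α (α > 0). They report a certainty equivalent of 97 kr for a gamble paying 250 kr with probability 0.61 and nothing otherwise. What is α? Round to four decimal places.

α ≈ 0.5221

EU(lottery) = 0.61·250^α + 0.39·0 = 0.61·250^α.
Setting u(97) equal to that: 97^α = 0.61·250^α ⇒ (97/250)^α = 0.61.
α = ln(0.61) / ln(97/250) = -0.4942963/-0.9467499 ≈ 0.5221.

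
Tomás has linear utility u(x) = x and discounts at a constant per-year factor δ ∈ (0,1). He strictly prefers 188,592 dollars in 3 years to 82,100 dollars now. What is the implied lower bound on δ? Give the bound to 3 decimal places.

δ > 0.758

Comparing present values: 82100 < δ^3·188592.
Dividing by 188592: δ^3 > 0.43533. Both sides are positive, so the cube root keeps the direction.
δ > 0.43533^(1/3) = 0.758.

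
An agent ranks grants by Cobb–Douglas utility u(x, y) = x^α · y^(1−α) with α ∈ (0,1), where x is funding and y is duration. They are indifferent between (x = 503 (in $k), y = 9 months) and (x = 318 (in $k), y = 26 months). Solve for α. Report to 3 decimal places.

α ≈ 0.698

Indifference: 503^α · 9^(1−α) = 318^α · 26^(1−α).
Taking logs: α·ln 503 + (1−α)·ln 9 = α·ln 318 + (1−α)·ln 26, i.e. α·0.458539 = (1−α)·1.060872.
So α/(1−α) = (1.060872)/(0.458539) = 2.313592, and α = 2.313592/3.313592 ≈ 0.698.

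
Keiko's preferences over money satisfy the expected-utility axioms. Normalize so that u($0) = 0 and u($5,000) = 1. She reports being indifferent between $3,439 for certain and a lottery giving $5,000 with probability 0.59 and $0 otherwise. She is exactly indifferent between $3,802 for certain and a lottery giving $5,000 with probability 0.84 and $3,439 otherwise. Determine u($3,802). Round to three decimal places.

0.934

The first gamble pins u($3,439): it must equal 0.59·1 + 0.41·0 = 0.59.
Chaining: u($3,802) = 0.84·1.00 + 0.16·0.59 = 0.9344.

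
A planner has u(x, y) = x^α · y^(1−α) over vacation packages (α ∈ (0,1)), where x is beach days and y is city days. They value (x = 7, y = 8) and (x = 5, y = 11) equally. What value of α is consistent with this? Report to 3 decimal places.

α ≈ 0.486

The Cobb–Douglas utilities coincide, so 7^α·8^(1−α) = 5^α·11^(1−α).
Rearrange to (7/5)^α = (11/8)^(1−α) and take logs: α·0.336472 = (1−α)·0.318454.
With A = 0.336472 and B = 0.318454: α·A = (1−α)·B, so α = B/(A+B) = 0.318454/0.654926 ≈ 0.486.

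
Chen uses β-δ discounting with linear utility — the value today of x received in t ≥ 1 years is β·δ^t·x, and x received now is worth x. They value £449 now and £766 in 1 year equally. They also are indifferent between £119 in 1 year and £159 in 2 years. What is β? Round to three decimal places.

β ≈ 0.783

The second indifference involves only future payoffs, so β cancels: β·δ^1·119 = β·δ^2·159, giving δ = 119/159 = 0.74843.
Now use the now-vs-future pair: 449 = β·δ·766 gives β = 449/(0.74843·766) ≈ 0.783.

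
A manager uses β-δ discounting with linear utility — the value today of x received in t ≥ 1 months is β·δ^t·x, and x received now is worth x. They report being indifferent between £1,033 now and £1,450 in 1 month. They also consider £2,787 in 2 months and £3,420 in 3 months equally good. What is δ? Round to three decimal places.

Both payoffs in the second observation are in the future, so β drops out: δ^2·2787 = δ^3·3420 ⇒ δ = 2787/3420 = 0.81491.

δ ≈ 0.815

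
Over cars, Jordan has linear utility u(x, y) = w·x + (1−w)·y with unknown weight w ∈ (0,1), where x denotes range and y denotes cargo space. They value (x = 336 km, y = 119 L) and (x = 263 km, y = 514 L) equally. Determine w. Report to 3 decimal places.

u(336,119) = u(263,514) means w·336 + (1−w)·119 = w·263 + (1−w)·514.
w·(336−263) = (1−w)·(514−119), i.e. w·73 = (1−w)·395.
The marginal rate of substitution is 395/73, so w = 395/(73+395) = 0.844.

w = 0.844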